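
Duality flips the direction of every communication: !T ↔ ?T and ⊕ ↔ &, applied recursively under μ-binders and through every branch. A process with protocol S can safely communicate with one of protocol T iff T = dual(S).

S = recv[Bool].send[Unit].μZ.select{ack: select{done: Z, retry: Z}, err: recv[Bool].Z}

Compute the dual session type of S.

recv[Bool] → send[Bool]
  send[Unit] → recv[Unit]
    μZ → μZ  (rec unchanged)
      select{ack,err} → offer{ack,err}  (select→offer)
        [ack]
          select{done,retry} → offer{done,retry}  (select→offer)
            [done]
              Z ↦ Z
            [retry]
              Z ↦ Z
        [err]
          recv[Bool] → send[Bool]
            Z ↦ Z

send[Bool].recv[Unit].μZ.offer{ack: offer{done: Z, retry: Z}, err: send[Bool].Z}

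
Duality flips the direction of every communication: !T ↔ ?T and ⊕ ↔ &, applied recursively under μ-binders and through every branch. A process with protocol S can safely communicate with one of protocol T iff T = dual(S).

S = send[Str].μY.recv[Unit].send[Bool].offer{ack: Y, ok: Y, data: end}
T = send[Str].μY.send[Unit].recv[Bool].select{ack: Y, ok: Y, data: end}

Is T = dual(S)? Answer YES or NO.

NO

send[Str] ‖ send[Str]  ✗ same direction on both sides — not dual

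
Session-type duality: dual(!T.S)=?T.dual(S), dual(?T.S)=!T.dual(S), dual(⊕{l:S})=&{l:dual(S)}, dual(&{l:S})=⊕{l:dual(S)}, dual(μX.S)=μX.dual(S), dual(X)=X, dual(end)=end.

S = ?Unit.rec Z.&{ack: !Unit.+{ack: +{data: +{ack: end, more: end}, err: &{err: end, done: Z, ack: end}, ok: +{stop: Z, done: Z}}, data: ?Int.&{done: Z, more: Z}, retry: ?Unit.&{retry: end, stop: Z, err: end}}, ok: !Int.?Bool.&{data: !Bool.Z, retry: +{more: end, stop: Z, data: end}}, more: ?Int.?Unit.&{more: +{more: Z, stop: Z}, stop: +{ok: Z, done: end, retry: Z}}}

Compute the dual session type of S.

!Unit.rec Z.+{ack: ?Unit.&{ack: &{data: &{ack: end, more: end}, err: +{err: end, done: Z, ack: end}, ok: &{stop: Z, done: Z}}, data: !Int.+{done: Z, more: Z}, retry: !Unit.+{retry: end, stop: Z, err: end}}, ok: ?Int.!Bool.+{data: ?Bool.Z, retry: &{more: end, stop: Z, data: end}}, more: !Int.!Unit.+{more: &{more: Z, stop: Z}, stop: &{ok: Z, done: end, retry: Z}}}

?Unit → !Unit
  rec Z → rec Z  (binder kept)
    &{ack,ok,more} → +{ack,ok,more}  (external→internal)
      [ack]
        !Unit → ?Unit
          +{ack,data,retry} → &{ack,data,retry}  (⊕→&)
            [ack]
              +{data,err,ok} → &{data,err,ok}  (⊕→&)
                [data]
                  +{ack,more} → &{ack,more}  (⊕→&)
                    [ack]
                      end self-dual
                    [more]
                      end self-dual
                [err]
                  &{err,done,ack} → +{err,done,ack}  (external→internal)
                    [err]
                      end self-dual
                    [done]
                      Z self-dual
                    [ack]
                      end self-dual
                [ok]
                  +{stop,done} → &{stop,done}  (⊕→&)
                    [stop]
                      Z self-dual
                    [done]
                      Z self-dual
            [data]
              ?Int → !Int
                &{done,more} → +{done,more}  (external→internal)
                  [done]
                    Z self-dual
                  [more]
                    Z self-dual
            [retry]
              ?Unit → !Unit
                &{retry,stop,err} → +{retry,stop,err}  (external→internal)
                  [retry]
                    end self-dual
                  [stop]
                    Z self-dual
                  [err]
                    end self-dual
      [ok]
        !Int → ?Int
          ?Bool → !Bool
            &{data,retry} → +{data,retry}  (external→internal)
              [data]
                !Bool → ?Bool
                  Z self-dual
              [retry]
                +{more,stop,data} → &{more,stop,data}  (⊕→&)
                  [more]
                    end self-dual
                  [stop]
                    Z self-dual
                  [data]
                    end self-dual
      [more]
        ?Int → !Int
          ?Unit → !Unit
            &{more,stop} → +{more,stop}  (external→internal)
              [more]
                +{more,stop} → &{more,stop}  (⊕→&)
                  [more]
                    Z self-dual
                  [stop]
                    Z self-dual
              [stop]
                +{ok,done,retry} → &{ok,done,retry}  (⊕→&)
                  [ok]
                    Z self-dual
                  [done]
                    end self-dual
                  [retry]
                    Z self-dual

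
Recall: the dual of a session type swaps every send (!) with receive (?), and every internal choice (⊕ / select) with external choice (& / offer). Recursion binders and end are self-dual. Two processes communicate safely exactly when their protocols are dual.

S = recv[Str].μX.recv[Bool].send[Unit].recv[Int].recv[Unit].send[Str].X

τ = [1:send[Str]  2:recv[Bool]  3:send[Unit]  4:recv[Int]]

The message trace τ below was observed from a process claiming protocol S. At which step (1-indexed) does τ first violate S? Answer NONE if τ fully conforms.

step 1: got send[Str], protocol expects recv[Str]  ✗

1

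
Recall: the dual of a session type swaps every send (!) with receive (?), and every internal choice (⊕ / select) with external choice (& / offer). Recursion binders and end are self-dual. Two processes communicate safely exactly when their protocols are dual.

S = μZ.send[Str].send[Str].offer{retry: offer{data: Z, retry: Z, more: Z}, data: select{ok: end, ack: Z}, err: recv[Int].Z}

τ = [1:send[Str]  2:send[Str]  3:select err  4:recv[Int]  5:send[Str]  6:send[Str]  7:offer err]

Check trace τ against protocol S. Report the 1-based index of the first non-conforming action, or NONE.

3

[1] send[Str]  ok  state: send[Str].offer{retry: offer{data: μZ.…, retry: μZ.…, more: μZ.…}, data: select{ok: end, ack: μZ.…}, err: recv[Int].μZ.…}
[2] send[Str]  ok  state: offer{retry: offer{data: μZ.…, retry: μZ.…, more: μZ.…}, data: select{ok: end, ack: μZ.…}, err: recv[Int].μZ.…}
[3] got select err, protocol expects offer retry or offer data or offer err  ✗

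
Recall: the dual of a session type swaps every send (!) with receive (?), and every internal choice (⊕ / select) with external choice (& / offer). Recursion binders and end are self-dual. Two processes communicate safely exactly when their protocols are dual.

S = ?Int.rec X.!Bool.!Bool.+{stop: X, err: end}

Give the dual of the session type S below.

!Int.rec X.?Bool.?Bool.&{stop: X, err: end}

?Int = !Int
  rec X = rec X  (binder kept)
    !Bool = ?Bool
      !Bool = ?Bool
        +{stop,err} = &{stop,err}  (internal→external)
          [stop]
            X self-dual
          [err]
            end self-dual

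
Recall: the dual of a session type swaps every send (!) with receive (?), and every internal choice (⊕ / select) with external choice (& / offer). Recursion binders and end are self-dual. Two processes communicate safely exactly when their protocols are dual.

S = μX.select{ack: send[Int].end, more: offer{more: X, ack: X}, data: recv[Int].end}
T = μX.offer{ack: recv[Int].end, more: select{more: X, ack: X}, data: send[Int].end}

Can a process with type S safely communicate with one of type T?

μX | μX  ok (μ self-dual)
  select{ack,more,data} | offer{ack,more,data}  ok labels match
    [ack]
      send[Int] | recv[Int]  ok
        end | end  ok
    [more]
      offer{more,ack} | select{more,ack}  ok labels match
        [more]
          X | X  ok
        [ack]
          X | X  ok
    [data]
      recv[Int] | send[Int]  ok
        end | end  ok

YES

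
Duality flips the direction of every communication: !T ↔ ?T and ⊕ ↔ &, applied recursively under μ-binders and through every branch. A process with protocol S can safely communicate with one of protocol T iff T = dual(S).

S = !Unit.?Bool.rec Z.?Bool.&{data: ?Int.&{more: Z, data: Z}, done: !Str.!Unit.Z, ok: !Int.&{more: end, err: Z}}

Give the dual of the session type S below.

?Unit.!Bool.rec Z.!Bool.+{data: !Int.+{more: Z, data: Z}, done: ?Str.?Unit.Z, ok: ?Int.+{more: end, err: Z}}

!Unit = ?Unit
  ?Bool = !Bool
    rec Z = rec Z  (μ self-dual)
      ?Bool = !Bool
        &{data,done,ok} = +{data,done,ok}  (offer→select)
          • data:
            ?Int = !Int
              &{more,data} = +{more,data}  (offer→select)
                • more:
                  Z ↦ Z
                • data:
                  Z ↦ Z
          • done:
            !Str = ?Str
              !Unit = ?Unit
                Z ↦ Z
          • ok:
            !Int = ?Int
              &{more,err} = +{more,err}  (offer→select)
                • more:
                  end ↦ end
                • err:
                  Z ↦ Z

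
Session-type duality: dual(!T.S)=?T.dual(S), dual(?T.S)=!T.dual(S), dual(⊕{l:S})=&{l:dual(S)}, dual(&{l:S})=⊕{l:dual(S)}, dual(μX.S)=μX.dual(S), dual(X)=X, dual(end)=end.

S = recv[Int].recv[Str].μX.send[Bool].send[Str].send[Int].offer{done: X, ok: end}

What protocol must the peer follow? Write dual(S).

recv[Int] → send[Int]
  recv[Str] → send[Str]
    μX → μX  (binder kept)
      send[Bool] → recv[Bool]
        send[Str] → recv[Str]
          send[Int] → recv[Int]
            offer{done,ok} → select{done,ok}  (&→⊕)
              case done:
                X self-dual
              case ok:
                end self-dual

send[Int].send[Str].μX.recv[Bool].recv[Str].recv[Int].select{done: X, ok: end}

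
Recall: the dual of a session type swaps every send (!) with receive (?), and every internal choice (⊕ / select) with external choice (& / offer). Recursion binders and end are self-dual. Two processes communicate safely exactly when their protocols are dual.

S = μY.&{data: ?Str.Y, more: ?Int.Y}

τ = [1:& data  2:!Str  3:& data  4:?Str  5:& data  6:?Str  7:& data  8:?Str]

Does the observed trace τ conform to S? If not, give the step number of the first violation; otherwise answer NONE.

@1 & data  ✓  now at ?Str.μY.…
@2 got !Str, protocol expects ?Str  ✗

2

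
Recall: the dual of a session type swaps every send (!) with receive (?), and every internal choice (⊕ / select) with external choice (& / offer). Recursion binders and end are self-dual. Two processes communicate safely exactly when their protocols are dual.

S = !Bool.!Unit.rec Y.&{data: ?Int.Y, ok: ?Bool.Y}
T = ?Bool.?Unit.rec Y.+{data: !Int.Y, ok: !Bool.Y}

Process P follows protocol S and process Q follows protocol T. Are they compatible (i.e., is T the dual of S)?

!Bool vs ?Bool  ✓
  !Unit vs ?Unit  ✓
    rec Y vs rec Y  ✓ (binder kept)
      &{data,ok} vs +{data,ok}  ✓ same labels
        • data:
          ?Int vs !Int  ✓
            Y vs Y  ✓
        • ok:
          ?Bool vs !Bool  ✓
            Y vs Y  ✓

YES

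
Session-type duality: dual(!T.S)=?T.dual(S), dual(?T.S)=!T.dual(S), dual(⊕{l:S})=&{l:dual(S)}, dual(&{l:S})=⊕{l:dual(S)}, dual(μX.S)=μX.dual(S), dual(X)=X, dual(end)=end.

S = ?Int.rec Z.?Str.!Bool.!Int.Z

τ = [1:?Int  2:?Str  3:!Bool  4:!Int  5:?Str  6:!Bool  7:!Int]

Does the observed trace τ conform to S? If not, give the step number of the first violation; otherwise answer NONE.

NONE

step 1: ?Int  ok  residual = rec Z.…
step 2: ?Str  ok  residual = !Bool.!Int.rec Z.…
step 3: !Bool  ok  residual = !Int.rec Z.…
step 4: !Int  ok  residual = rec Z.…
step 5: ?Str  ok  residual = !Bool.!Int.rec Z.…
step 6: !Bool  ok  residual = !Int.rec Z.…
step 7: !Int  ok  residual = rec Z.…
trace exhausted — no violation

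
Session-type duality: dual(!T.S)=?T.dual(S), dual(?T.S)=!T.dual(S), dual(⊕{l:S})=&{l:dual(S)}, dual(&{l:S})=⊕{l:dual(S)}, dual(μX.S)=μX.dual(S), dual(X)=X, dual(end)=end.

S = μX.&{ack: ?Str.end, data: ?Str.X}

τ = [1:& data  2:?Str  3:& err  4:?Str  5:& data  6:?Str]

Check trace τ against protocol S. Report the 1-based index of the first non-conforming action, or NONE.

@1 & data  match  cont: ?Str.μX.…
@2 ?Str  match  cont: μX.…
@3 got & err, protocol expects & ack or & data  ✗

3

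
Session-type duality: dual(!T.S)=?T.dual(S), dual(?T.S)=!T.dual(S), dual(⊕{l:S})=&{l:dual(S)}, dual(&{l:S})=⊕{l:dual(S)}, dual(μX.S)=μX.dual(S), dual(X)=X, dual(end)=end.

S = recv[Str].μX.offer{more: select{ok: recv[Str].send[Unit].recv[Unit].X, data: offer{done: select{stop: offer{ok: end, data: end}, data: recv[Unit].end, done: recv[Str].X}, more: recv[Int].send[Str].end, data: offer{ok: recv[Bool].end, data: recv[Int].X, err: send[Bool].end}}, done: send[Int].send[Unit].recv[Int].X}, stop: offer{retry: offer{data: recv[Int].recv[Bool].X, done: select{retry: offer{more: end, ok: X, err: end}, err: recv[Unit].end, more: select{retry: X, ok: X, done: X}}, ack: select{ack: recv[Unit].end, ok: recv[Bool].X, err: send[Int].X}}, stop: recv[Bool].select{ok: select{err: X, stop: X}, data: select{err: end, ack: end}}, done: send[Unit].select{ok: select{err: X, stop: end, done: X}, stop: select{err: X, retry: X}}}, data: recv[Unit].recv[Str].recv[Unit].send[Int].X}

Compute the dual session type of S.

send[Str].μX.select{more: offer{ok: send[Str].recv[Unit].send[Unit].X, data: select{done: offer{stop: select{ok: end, data: end}, data: send[Unit].end, done: send[Str].X}, more: send[Int].recv[Str].end, data: select{ok: send[Bool].end, data: send[Int].X, err: recv[Bool].end}}, done: recv[Int].recv[Unit].send[Int].X}, stop: select{retry: select{data: send[Int].send[Bool].X, done: offer{retry: select{more: end, ok: X, err: end}, err: send[Unit].end, more: offer{retry: X, ok: X, done: X}}, ack: offer{ack: send[Unit].end, ok: send[Bool].X, err: recv[Int].X}}, stop: send[Bool].offer{ok: offer{err: X, stop: X}, data: offer{err: end, ack: end}}, done: recv[Unit].offer{ok: offer{err: X, stop: end, done: X}, stop: offer{err: X, retry: X}}}, data: send[Unit].send[Str].send[Unit].recv[Int].X}

recv[Str] = send[Str]
  μX = μX  (binder kept)
    offer{more,stop,data} = select{more,stop,data}  (offer→select)
      • more:
        select{ok,data,done} = offer{ok,data,done}  (select→offer)
          • ok:
            recv[Str] = send[Str]
              send[Unit] = recv[Unit]
                recv[Unit] = send[Unit]
                  dual(X) = X
          • data:
            offer{done,more,data} = select{done,more,data}  (offer→select)
              • done:
                select{stop,data,done} = offer{stop,data,done}  (select→offer)
                  • stop:
                    offer{ok,data} = select{ok,data}  (offer→select)
                      • ok:
                        dual(end) = end
                      • data:
                        dual(end) = end
                  • data:
                    recv[Unit] = send[Unit]
                      dual(end) = end
                  • done:
                    recv[Str] = send[Str]
                      dual(X) = X
              • more:
                recv[Int] = send[Int]
                  send[Str] = recv[Str]
                    dual(end) = end
              • data:
                offer{ok,data,err} = select{ok,data,err}  (offer→select)
                  • ok:
                    recv[Bool] = send[Bool]
                      dual(end) = end
                  • data:
                    recv[Int] = send[Int]
                      dual(X) = X
                  • err:
                    send[Bool] = recv[Bool]
                      dual(end) = end
          • done:
            send[Int] = recv[Int]
              send[Unit] = recv[Unit]
                recv[Int] = send[Int]
                  dual(X) = X
      • stop:
        offer{retry,stop,done} = select{retry,stop,done}  (offer→select)
          • retry:
            offer{data,done,ack} = select{data,done,ack}  (offer→select)
              • data:
                recv[Int] = send[Int]
                  recv[Bool] = send[Bool]
                    dual(X) = X
              • done:
                select{retry,err,more} = offer{retry,err,more}  (select→offer)
                  • retry:
                    offer{more,ok,err} = select{more,ok,err}  (offer→select)
                      • more:
                        dual(end) = end
                      • ok:
                        dual(X) = X
                      • err:
                        dual(end) = end
                  • err:
                    recv[Unit] = send[Unit]
                      dual(end) = end
                  • more:
                    select{retry,ok,done} = offer{retry,ok,done}  (select→offer)
                      • retry:
                        dual(X) = X
                      • ok:
                        dual(X) = X
                      • done:
                        dual(X) = X
              • ack:
                select{ack,ok,err} = offer{ack,ok,err}  (select→offer)
                  • ack:
                    recv[Unit] = send[Unit]
                      dual(end) = end
                  • ok:
                    recv[Bool] = send[Bool]
                      dual(X) = X
                  • err:
                    send[Int] = recv[Int]
                      dual(X) = X
          • stop:
            recv[Bool] = send[Bool]
              select{ok,data} = offer{ok,data}  (select→offer)
                • ok:
                  select{err,stop} = offer{err,stop}  (select→offer)
                    • err:
                      dual(X) = X
                    • stop:
                      dual(X) = X
                • data:
                  select{err,ack} = offer{err,ack}  (select→offer)
                    • err:
                      dual(end) = end
                    • ack:
                      dual(end) = end
          • done:
            send[Unit] = recv[Unit]
              select{ok,stop} = offer{ok,stop}  (select→offer)
                • ok:
                  select{err,stop,done} = offer{err,stop,done}  (select→offer)
                    • err:
                      dual(X) = X
                    • stop:
                      dual(end) = end
                    • done:
                      dual(X) = X
                • stop:
                  select{err,retry} = offer{err,retry}  (select→offer)
                    • err:
                      dual(X) = X
                    • retry:
                      dual(X) = X
      • data:
        recv[Unit] = send[Unit]
          recv[Str] = send[Str]
            recv[Unit] = send[Unit]
              send[Int] = recv[Int]
                dual(X) = X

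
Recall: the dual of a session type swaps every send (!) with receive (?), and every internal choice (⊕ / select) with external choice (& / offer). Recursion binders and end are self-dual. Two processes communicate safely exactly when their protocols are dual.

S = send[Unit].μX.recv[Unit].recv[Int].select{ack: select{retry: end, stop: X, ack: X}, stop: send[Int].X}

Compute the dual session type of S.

recv[Unit].μX.send[Unit].send[Int].offer{ack: offer{retry: end, stop: X, ack: X}, stop: recv[Int].X}

send[Unit] = recv[Unit]
  μX = μX  (binder kept)
    recv[Unit] = send[Unit]
      recv[Int] = send[Int]
        select{ack,stop} = offer{ack,stop}  (select→offer)
          case ack:
            select{retry,stop,ack} = offer{retry,stop,ack}  (select→offer)
              case retry:
                end self-dual
              case stop:
                X self-dual
              case ack:
                X self-dual
          case stop:
            send[Int] = recv[Int]
              X self-dual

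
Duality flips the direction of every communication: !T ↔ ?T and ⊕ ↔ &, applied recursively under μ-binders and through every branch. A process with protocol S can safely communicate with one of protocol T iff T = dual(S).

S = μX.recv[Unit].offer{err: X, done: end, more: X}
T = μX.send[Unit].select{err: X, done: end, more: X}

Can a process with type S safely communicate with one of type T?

YES

μX vs μX  match (μ self-dual)
  recv[Unit] vs send[Unit]  match
    offer{err,done,more} vs select{err,done,more}  match same labels
      • err:
        X vs X  match
      • done:
        end vs end  match
      • more:
        X vs X  match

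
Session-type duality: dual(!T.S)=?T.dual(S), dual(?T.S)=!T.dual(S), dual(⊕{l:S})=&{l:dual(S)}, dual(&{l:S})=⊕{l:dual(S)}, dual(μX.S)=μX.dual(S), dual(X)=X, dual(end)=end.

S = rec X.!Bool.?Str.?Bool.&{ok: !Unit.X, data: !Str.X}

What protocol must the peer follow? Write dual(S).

rec X.?Bool.!Str.!Bool.+{ok: ?Unit.X, data: ?Str.X}

rec X = rec X  (rec unchanged)
  !Bool = ?Bool
    ?Str = !Str
      ?Bool = !Bool
        &{ok,data} = +{ok,data}  (&→⊕)
          [ok]
            !Unit = ?Unit
              X self-dual
          [data]
            !Str = ?Str
              X self-dual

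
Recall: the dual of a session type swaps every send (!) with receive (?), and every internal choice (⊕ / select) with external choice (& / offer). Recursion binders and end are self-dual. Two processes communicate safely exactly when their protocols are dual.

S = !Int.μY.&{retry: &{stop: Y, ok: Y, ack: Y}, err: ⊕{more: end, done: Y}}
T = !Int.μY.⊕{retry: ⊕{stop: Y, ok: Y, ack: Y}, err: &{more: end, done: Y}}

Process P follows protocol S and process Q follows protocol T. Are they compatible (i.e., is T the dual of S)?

NO

!Int vs !Int  ✗ same direction on both sides — not dual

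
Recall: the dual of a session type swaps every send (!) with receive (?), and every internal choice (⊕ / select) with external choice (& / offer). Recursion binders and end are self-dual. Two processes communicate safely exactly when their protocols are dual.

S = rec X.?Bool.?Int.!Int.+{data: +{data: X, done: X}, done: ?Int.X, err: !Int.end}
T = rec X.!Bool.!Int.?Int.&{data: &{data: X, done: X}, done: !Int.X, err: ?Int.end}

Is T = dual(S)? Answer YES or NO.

rec X vs rec X  ✓ (binder kept)
  ?Bool vs !Bool  ✓
    ?Int vs !Int  ✓
      !Int vs ?Int  ✓
        +{data,done,err} vs &{data,done,err}  ✓ labels match
          [data]
            +{data,done} vs &{data,done}  ✓ labels match
              [data]
                X vs X  ✓
              [done]
                X vs X  ✓
          [done]
            ?Int vs !Int  ✓
              X vs X  ✓
          [err]
            !Int vs ?Int  ✓
              end vs end  ✓

YES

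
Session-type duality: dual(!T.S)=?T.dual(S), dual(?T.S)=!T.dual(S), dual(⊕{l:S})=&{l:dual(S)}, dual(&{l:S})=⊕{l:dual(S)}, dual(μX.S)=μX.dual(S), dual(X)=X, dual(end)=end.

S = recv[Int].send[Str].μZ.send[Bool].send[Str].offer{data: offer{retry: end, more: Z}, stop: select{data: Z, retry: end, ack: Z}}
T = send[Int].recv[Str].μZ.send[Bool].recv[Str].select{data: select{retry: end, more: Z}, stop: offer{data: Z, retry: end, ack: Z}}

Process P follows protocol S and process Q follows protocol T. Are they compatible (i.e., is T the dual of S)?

recv[Int] | send[Int]  match
  send[Str] | recv[Str]  match
    μZ | μZ  match (rec unchanged)
      send[Bool] | send[Bool]  ✗ same direction on both sides — not dual

NO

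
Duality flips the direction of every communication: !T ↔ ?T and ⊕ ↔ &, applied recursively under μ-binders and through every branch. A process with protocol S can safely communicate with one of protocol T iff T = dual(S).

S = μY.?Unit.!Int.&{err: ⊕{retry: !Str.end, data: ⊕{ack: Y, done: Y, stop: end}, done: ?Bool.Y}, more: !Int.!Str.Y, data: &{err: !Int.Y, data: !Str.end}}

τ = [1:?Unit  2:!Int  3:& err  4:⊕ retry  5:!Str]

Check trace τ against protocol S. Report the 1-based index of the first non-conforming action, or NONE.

[1] ?Unit  ok  cont: !Int.&{err: ⊕{retry: !Str.end, data: ⊕{ack: μY.…, done: μY.…, stop: end}, done: ?Bool.μY.…}, more: !Int.!Str.μY.…, data: &{err: !Int.μY.…, data: !Str.end}}
[2] !Int  ok  cont: &{err: ⊕{retry: !Str.end, data: ⊕{ack: μY.…, done: μY.…, stop: end}, done: ?Bool.μY.…}, more: !Int.!Str.μY.…, data: &{err: !Int.μY.…, data: !Str.end}}
[3] & err  ok  cont: ⊕{retry: !Str.end, data: ⊕{ack: μY.…, done: μY.…, stop: end}, done: ?Bool.μY.…}
[4] ⊕ retry  ok  cont: !Str.end
[5] !Str  ok  cont: end
trace exhausted — no violation

NONE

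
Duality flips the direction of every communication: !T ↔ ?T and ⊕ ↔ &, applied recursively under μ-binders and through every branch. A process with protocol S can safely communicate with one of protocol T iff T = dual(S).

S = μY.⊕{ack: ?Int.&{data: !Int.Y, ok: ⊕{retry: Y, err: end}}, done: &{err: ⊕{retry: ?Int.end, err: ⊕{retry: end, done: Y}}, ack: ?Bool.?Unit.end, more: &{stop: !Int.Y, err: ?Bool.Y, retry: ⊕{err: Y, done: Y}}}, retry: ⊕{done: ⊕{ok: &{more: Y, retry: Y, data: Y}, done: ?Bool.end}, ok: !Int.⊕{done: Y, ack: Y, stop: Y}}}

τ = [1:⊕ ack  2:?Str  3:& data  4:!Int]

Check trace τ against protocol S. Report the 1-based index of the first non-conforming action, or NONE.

2

[1] ⊕ ack  match  state: ?Int.&{data: !Int.μY.…, ok: ⊕{retry: μY.…, err: end}}
[2] got ?Str, protocol expects ?Int  ✗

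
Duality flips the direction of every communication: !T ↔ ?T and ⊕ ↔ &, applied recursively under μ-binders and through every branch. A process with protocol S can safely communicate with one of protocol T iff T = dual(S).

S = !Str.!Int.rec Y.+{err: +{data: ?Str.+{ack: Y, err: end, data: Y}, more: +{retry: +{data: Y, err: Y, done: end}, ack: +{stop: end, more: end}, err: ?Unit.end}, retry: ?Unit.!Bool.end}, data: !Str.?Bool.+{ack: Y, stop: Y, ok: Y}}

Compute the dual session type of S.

?Str.?Int.rec Y.&{err: &{data: !Str.&{ack: Y, err: end, data: Y}, more: &{retry: &{data: Y, err: Y, done: end}, ack: &{stop: end, more: end}, err: !Unit.end}, retry: !Unit.?Bool.end}, data: ?Str.!Bool.&{ack: Y, stop: Y, ok: Y}}

!Str = ?Str
  !Int = ?Int
    rec Y = rec Y  (rec unchanged)
      +{err,data} = &{err,data}  (select→offer)
        [err]
          +{data,more,retry} = &{data,more,retry}  (select→offer)
            [data]
              ?Str = !Str
                +{ack,err,data} = &{ack,err,data}  (select→offer)
                  [ack]
                    dual(Y) = Y
                  [err]
                    dual(end) = end
                  [data]
                    dual(Y) = Y
            [more]
              +{retry,ack,err} = &{retry,ack,err}  (select→offer)
                [retry]
                  +{data,err,done} = &{data,err,done}  (select→offer)
                    [data]
                      dual(Y) = Y
                    [err]
                      dual(Y) = Y
                    [done]
                      dual(end) = end
                [ack]
                  +{stop,more} = &{stop,more}  (select→offer)
                    [stop]
                      dual(end) = end
                    [more]
                      dual(end) = end
                [err]
                  ?Unit = !Unit
                    dual(end) = end
            [retry]
              ?Unit = !Unit
                !Bool = ?Bool
                  dual(end) = end
        [data]
          !Str = ?Str
            ?Bool = !Bool
              +{ack,stop,ok} = &{ack,stop,ok}  (select→offer)
                [ack]
                  dual(Y) = Y
                [stop]
                  dual(Y) = Y
                [ok]
                  dual(Y) = Y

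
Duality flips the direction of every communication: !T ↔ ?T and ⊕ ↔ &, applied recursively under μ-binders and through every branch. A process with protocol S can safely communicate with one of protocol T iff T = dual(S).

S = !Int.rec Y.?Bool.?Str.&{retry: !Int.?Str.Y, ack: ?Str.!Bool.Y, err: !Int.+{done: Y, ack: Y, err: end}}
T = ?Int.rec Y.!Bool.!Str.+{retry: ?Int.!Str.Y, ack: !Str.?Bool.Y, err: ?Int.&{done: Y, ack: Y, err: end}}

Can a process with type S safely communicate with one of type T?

!Int | ?Int  ✓
  rec Y | rec Y  ✓ (μ self-dual)
    ?Bool | !Bool  ✓
      ?Str | !Str  ✓
        &{retry,ack,err} | +{retry,ack,err}  ✓ label sets agree
          case retry:
            !Int | ?Int  ✓
              ?Str | !Str  ✓
                Y | Y  ✓
          case ack:
            ?Str | !Str  ✓
              !Bool | ?Bool  ✓
                Y | Y  ✓
          case err:
            !Int | ?Int  ✓
              +{done,ack,err} | &{done,ack,err}  ✓ label sets agree
                case done:
                  Y | Y  ✓
                case ack:
                  Y | Y  ✓
                case err:
                  end | end  ✓

YES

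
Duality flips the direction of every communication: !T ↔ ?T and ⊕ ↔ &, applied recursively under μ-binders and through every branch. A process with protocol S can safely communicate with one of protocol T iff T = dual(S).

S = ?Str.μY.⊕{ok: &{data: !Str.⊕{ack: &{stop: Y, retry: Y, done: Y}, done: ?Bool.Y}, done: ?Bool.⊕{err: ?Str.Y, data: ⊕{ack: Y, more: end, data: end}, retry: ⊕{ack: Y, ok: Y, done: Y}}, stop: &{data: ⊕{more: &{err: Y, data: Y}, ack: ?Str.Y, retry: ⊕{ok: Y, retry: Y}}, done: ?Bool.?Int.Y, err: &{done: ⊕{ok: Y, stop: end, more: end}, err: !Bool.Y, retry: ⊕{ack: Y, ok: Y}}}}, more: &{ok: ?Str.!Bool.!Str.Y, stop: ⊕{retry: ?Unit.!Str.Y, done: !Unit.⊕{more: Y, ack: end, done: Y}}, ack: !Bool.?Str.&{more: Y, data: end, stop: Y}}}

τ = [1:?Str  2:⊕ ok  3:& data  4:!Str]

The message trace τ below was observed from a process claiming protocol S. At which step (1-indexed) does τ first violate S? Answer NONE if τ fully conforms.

@1 ?Str  ok  residual = μY.…
@2 ⊕ ok  ok  residual = &{data: !Str.⊕{ack: &{stop: μY.…, retry: μY.…, done: μY.…}, done: ?Bool.μY.…}, done: ?Bool.⊕{err: ?Str.μY.…, data: ⊕{ack: μY.…, more: end, data: end}, retry: ⊕{ack: μY.…, ok: μY.…, done: μY.…}}, stop: &{data: ⊕{more: &{err: μY.…, data: μY.…}, ack: ?Str.μY.…, retry: ⊕{ok: μY.…, retry: μY.…}}, done: ?Bool.?Int.μY.…, err: &{done: ⊕{ok: μY.…, stop: end, more: end}, err: !Bool.μY.…, retry: ⊕{ack: μY.…, ok: μY.…}}}}
@3 & data  ok  residual = !Str.⊕{ack: &{stop: μY.…, retry: μY.…, done: μY.…}, done: ?Bool.μY.…}
@4 !Str  ok  residual = ⊕{ack: &{stop: μY.…, retry: μY.…, done: μY.…}, done: ?Bool.μY.…}
all 4 steps conform

NONE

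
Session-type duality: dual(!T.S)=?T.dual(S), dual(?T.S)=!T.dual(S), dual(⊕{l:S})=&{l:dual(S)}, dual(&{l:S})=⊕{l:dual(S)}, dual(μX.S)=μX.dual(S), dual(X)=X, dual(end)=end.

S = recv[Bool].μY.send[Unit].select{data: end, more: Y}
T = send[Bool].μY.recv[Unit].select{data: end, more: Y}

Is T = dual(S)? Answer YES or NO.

NO

recv[Bool] vs send[Bool]  match
  μY vs μY  match (μ self-dual)
    send[Unit] vs recv[Unit]  match
      select{data,more} vs select{data,more}  ✗ choice polarity not flipped — not dual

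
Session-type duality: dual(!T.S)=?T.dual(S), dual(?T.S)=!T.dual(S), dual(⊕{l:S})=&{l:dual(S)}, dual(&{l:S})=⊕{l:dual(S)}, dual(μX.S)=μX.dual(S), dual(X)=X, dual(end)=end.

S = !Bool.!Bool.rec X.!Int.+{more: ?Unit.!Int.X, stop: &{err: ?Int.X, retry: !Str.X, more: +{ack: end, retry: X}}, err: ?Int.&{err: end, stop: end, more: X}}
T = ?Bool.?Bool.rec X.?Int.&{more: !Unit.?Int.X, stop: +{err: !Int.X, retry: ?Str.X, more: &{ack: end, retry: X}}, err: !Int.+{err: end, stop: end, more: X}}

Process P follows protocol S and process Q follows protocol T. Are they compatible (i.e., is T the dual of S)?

!Bool ‖ ?Bool  match
  !Bool ‖ ?Bool  match
    rec X ‖ rec X  match (rec unchanged)
      !Int ‖ ?Int  match
        +{more,stop,err} ‖ &{more,stop,err}  match label sets agree
          • more:
            ?Unit ‖ !Unit  match
              !Int ‖ ?Int  match
                X ‖ X  match
          • stop:
            &{err,retry,more} ‖ +{err,retry,more}  match label sets agree
              • err:
                ?Int ‖ !Int  match
                  X ‖ X  match
              • retry:
                !Str ‖ ?Str  match
                  X ‖ X  match
              • more:
                +{ack,retry} ‖ &{ack,retry}  match label sets agree
                  • ack:
                    end ‖ end  match
                  • retry:
                    X ‖ X  match
          • err:
            ?Int ‖ !Int  match
              &{err,stop,more} ‖ +{err,stop,more}  match label sets agree
                • err:
                  end ‖ end  match
                • stop:
                  end ‖ end  match
                • more:
                  X ‖ X  match

YES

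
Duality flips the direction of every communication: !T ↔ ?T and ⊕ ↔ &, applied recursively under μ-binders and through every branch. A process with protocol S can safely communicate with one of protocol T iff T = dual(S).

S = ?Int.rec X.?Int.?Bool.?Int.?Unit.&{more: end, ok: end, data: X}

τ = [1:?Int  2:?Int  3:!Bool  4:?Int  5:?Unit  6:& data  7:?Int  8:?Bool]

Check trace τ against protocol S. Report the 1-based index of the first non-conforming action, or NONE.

@1 ?Int  match  state: rec X.…
@2 ?Int  match  state: ?Bool.?Int.?Unit.&{more: end, ok: end, data: rec X.…}
@3 got !Bool, protocol expects ?Bool  ✗

3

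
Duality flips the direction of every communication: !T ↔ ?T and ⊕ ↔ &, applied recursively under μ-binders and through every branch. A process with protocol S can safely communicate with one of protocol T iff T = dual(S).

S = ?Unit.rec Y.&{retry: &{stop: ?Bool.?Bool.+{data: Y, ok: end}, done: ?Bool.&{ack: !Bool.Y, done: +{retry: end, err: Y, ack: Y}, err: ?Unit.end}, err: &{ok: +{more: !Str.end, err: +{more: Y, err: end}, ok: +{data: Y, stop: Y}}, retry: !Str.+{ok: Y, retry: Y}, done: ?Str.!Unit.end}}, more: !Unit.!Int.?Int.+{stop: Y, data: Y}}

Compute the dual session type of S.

?Unit = !Unit
  rec Y = rec Y  (μ self-dual)
    &{retry,more} = +{retry,more}  (offer→select)
      case retry:
        &{stop,done,err} = +{stop,done,err}  (offer→select)
          case stop:
            ?Bool = !Bool
              ?Bool = !Bool
                +{data,ok} = &{data,ok}  (internal→external)
                  case data:
                    dual(Y) = Y
                  case ok:
                    dual(end) = end
          case done:
            ?Bool = !Bool
              &{ack,done,err} = +{ack,done,err}  (offer→select)
                case ack:
                  !Bool = ?Bool
                    dual(Y) = Y
                case done:
                  +{retry,err,ack} = &{retry,err,ack}  (internal→external)
                    case retry:
                      dual(end) = end
                    case err:
                      dual(Y) = Y
                    case ack:
                      dual(Y) = Y
                case err:
                  ?Unit = !Unit
                    dual(end) = end
          case err:
            &{ok,retry,done} = +{ok,retry,done}  (offer→select)
              case ok:
                +{more,err,ok} = &{more,err,ok}  (internal→external)
                  case more:
                    !Str = ?Str
                      dual(end) = end
                  case err:
                    +{more,err} = &{more,err}  (internal→external)
                      case more:
                        dual(Y) = Y
                      case err:
                        dual(end) = end
                  case ok:
                    +{data,stop} = &{data,stop}  (internal→external)
                      case data:
                        dual(Y) = Y
                      case stop:
                        dual(Y) = Y
              case retry:
                !Str = ?Str
                  +{ok,retry} = &{ok,retry}  (internal→external)
                    case ok:
                      dual(Y) = Y
                    case retry:
                      dual(Y) = Y
              case done:
                ?Str = !Str
                  !Unit = ?Unit
                    dual(end) = end
      case more:
        !Unit = ?Unit
          !Int = ?Int
            ?Int = !Int
              +{stop,data} = &{stop,data}  (internal→external)
                case stop:
                  dual(Y) = Y
                case data:
                  dual(Y) = Y

!Unit.rec Y.+{retry: +{stop: !Bool.!Bool.&{data: Y, ok: end}, done: !Bool.+{ack: ?Bool.Y, done: &{retry: end, err: Y, ack: Y}, err: !Unit.end}, err: +{ok: &{more: ?Str.end, err: &{more: Y, err: end}, ok: &{data: Y, stop: Y}}, retry: ?Str.&{ok: Y, retry: Y}, done: !Str.?Unit.end}}, more: ?Unit.?Int.!Int.&{stop: Y, data: Y}}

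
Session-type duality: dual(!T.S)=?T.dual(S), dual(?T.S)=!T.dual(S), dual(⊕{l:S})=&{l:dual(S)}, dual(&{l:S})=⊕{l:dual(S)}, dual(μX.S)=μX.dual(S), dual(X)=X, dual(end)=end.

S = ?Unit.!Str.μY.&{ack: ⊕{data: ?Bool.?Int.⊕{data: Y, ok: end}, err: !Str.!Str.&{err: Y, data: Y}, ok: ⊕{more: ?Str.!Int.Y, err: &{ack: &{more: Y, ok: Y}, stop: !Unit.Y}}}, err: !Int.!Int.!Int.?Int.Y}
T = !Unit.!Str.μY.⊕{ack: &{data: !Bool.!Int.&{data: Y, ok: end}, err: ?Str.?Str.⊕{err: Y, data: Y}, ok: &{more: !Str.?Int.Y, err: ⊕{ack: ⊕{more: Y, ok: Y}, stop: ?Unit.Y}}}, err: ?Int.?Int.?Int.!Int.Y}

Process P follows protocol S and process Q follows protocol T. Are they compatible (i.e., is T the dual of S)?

NO

?Unit ‖ !Unit  ✓
  !Str ‖ !Str  ✗ same direction on both sides — not dual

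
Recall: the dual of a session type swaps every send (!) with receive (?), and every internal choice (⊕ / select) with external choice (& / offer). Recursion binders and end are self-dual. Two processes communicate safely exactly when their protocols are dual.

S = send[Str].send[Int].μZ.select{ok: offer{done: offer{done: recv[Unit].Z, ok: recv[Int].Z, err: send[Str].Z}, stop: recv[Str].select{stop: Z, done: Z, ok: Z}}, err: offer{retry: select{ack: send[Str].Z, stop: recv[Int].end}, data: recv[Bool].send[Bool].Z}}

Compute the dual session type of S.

send[Str] → recv[Str]
  send[Int] → recv[Int]
    μZ → μZ  (binder kept)
      select{ok,err} → offer{ok,err}  (select→offer)
        • ok:
          offer{done,stop} → select{done,stop}  (&→⊕)
            • done:
              offer{done,ok,err} → select{done,ok,err}  (&→⊕)
                • done:
                  recv[Unit] → send[Unit]
                    Z ↦ Z
                • ok:
                  recv[Int] → send[Int]
                    Z ↦ Z
                • err:
                  send[Str] → recv[Str]
                    Z ↦ Z
            • stop:
              recv[Str] → send[Str]
                select{stop,done,ok} → offer{stop,done,ok}  (select→offer)
                  • stop:
                    Z ↦ Z
                  • done:
                    Z ↦ Z
                  • ok:
                    Z ↦ Z
        • err:
          offer{retry,data} → select{retry,data}  (&→⊕)
            • retry:
              select{ack,stop} → offer{ack,stop}  (select→offer)
                • ack:
                  send[Str] → recv[Str]
                    Z ↦ Z
                • stop:
                  recv[Int] → send[Int]
                    end ↦ end
            • data:
              recv[Bool] → send[Bool]
                send[Bool] → recv[Bool]
                  Z ↦ Z

recv[Str].recv[Int].μZ.offer{ok: select{done: select{done: send[Unit].Z, ok: send[Int].Z, err: recv[Str].Z}, stop: send[Str].offer{stop: Z, done: Z, ok: Z}}, err: select{retry: offer{ack: recv[Str].Z, stop: send[Int].end}, data: send[Bool].recv[Bool].Z}}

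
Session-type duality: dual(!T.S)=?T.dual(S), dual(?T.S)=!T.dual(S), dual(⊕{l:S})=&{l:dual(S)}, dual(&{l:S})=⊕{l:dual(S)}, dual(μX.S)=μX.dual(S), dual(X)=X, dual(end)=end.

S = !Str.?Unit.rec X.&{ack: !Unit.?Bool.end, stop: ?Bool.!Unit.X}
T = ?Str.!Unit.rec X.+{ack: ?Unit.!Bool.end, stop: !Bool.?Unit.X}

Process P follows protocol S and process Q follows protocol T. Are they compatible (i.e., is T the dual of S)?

YES

!Str | ?Str  ok
  ?Unit | !Unit  ok
    rec X | rec X  ok (rec unchanged)
      &{ack,stop} | +{ack,stop}  ok same labels
        [ack]
          !Unit | ?Unit  ok
            ?Bool | !Bool  ok
              end | end  ok
        [stop]
          ?Bool | !Bool  ok
            !Unit | ?Unit  ok
              X | X  ok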